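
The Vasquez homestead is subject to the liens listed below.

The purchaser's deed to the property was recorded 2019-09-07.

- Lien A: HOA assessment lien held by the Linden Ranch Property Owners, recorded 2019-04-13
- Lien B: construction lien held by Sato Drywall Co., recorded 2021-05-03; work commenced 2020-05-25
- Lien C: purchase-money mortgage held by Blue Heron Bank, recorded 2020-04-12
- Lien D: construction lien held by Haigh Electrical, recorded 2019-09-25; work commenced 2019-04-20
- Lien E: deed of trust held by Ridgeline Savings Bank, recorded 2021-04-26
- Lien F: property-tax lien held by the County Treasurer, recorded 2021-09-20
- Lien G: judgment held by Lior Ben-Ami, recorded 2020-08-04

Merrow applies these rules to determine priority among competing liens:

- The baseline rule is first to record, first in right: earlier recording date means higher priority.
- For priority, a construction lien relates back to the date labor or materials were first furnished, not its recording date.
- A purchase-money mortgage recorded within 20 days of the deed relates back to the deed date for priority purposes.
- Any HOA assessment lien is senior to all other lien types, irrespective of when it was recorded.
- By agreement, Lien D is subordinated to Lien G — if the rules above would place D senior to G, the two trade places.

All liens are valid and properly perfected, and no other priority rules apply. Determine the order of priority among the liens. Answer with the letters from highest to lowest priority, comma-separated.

A, G, C, B, D, E, F

Adjusting effective dates: B relates back to 2020-05-25 (work commenced); C was recorded 218 days after the deed, outside the 20-day window, so it keeps its recording date; D relates back to 2019-04-20 (work commenced).
A is an HOA assessment lien, so it outranks all other liens regardless of date.
Ordering the rest by effective date: D (2019-04-20), C (2020-04-12), B (2020-05-25), G (2020-08-04), E (2021-04-26), F (2021-09-20).
D would otherwise be senior to G, so under the subordination agreement D and G exchange positions.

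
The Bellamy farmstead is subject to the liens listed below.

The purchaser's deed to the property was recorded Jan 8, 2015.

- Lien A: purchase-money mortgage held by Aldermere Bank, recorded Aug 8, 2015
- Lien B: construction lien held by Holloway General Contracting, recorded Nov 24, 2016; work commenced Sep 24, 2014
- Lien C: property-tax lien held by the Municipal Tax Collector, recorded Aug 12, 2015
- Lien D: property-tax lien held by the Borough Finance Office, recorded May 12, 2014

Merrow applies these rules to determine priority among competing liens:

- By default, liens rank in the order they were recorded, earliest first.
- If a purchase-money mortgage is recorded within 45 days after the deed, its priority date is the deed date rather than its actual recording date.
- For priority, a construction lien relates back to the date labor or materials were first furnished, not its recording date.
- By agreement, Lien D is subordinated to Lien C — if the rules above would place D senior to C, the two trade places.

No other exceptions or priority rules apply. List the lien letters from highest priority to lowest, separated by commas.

First, effective dates: A was recorded 212 days after the deed — beyond 45 days — so no relation-back applies; B's effective date is Sep 24, 2014, when work began.
By effective date, earliest first: D (May 12, 2014), B (Sep 24, 2014), A (Aug 8, 2015), C (Aug 12, 2015).
The subordination applies — D was senior to C — so D and C swap.

C, B, A, D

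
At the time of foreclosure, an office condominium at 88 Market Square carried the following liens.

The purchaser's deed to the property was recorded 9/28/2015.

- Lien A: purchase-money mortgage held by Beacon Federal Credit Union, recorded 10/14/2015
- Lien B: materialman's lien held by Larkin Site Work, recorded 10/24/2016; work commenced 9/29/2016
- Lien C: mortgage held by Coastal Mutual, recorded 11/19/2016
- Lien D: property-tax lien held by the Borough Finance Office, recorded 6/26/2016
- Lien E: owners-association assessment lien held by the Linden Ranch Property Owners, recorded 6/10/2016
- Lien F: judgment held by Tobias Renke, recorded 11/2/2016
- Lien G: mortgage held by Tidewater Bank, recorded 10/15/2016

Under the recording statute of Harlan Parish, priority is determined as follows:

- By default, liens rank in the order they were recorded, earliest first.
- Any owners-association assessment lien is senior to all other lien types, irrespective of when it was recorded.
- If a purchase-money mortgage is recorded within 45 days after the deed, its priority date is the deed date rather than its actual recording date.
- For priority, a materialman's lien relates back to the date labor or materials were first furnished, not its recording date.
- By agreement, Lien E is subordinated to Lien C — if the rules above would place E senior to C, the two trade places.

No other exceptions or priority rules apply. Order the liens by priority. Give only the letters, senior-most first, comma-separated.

Effective dates: A relates back to the deed date 9/28/2015; B's effective date is 9/29/2016, when work began.
E, as an owners-association assessment lien, has superpriority and ranks first.
Remaining liens by effective date: A (9/28/2015), D (6/26/2016), B (9/29/2016), G (10/15/2016), F (11/2/2016), C (11/19/2016).
The subordination applies — E was senior to C — so E and C swap.

C, A, D, B, G, F, E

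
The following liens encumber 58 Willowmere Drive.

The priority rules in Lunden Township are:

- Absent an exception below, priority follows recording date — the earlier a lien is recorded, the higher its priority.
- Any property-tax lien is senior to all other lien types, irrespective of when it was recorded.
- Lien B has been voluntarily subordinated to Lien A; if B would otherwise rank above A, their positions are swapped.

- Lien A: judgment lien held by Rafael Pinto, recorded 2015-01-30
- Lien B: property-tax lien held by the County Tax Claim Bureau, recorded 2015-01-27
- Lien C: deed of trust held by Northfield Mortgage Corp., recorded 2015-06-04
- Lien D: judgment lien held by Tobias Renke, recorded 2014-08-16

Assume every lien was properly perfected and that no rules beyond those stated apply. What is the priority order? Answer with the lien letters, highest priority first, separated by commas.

B, as a property-tax lien, has superpriority and ranks first.
Remaining liens by effective date: D (2014-08-16), A (2015-01-30), C (2015-06-04).
B would otherwise be senior to A, so under the subordination agreement B and A exchange positions.

A, D, B, C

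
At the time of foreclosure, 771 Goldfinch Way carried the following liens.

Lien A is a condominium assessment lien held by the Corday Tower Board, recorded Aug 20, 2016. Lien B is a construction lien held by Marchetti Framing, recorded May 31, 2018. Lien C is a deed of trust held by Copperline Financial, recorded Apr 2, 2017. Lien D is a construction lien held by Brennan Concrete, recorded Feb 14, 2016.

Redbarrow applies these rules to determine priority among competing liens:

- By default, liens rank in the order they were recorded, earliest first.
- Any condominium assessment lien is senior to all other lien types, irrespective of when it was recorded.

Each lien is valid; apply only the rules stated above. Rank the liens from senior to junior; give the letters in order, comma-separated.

A, as a condominium assessment lien, has superpriority and ranks first.
Remaining liens by effective date: D (Feb 14, 2016), C (Apr 2, 2017), B (May 31, 2018).

A, D, C, B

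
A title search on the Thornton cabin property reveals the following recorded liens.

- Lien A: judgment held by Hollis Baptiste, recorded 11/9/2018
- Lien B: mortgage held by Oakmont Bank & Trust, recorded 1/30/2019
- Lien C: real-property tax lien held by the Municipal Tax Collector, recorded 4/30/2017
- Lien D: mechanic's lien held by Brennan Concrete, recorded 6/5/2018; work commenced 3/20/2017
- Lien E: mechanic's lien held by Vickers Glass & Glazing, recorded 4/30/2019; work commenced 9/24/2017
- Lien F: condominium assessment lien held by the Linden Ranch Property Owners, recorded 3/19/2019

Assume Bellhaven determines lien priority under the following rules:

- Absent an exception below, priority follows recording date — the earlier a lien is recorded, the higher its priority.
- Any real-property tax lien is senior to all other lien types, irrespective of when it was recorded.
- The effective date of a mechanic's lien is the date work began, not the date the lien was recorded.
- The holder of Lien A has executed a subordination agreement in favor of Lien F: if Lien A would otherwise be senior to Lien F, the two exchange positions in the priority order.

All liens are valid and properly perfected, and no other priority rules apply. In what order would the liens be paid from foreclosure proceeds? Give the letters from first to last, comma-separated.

C, D, E, F, B, A

Effective dates: D's effective date is 3/20/2017, when work began; E relates back to 9/24/2017 (work commenced).
C is a real-property tax lien and takes priority over every other lien.
The other liens, earliest effective date first: D (3/20/2017), E (9/24/2017), A (11/9/2018), B (1/30/2019), F (3/19/2019).
A would otherwise be senior to F, so under the subordination agreement A and F exchange positions.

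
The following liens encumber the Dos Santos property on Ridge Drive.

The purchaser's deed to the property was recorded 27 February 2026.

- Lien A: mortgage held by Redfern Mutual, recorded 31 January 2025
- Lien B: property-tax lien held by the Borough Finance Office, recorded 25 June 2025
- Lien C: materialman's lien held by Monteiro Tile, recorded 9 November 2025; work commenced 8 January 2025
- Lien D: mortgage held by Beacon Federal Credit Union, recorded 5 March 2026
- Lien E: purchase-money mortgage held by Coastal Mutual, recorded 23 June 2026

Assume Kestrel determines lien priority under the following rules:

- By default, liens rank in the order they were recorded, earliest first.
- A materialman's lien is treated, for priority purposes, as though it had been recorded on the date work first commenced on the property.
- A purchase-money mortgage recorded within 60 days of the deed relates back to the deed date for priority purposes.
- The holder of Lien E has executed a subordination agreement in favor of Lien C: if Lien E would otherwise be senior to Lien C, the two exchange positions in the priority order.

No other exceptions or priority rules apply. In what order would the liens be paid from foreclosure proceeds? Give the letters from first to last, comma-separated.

C, A, B, D, E

Effective dates: C is treated as recorded 8 January 2025, the work-commencement date; E was recorded 116 days after the deed — beyond 60 days — so no relation-back applies.
Ordering by effective date: C (8 January 2025), A (31 January 2025), B (25 June 2025), D (5 March 2026), E (23 June 2026).
Since E is not senior to C, the subordination leaves the order unchanged.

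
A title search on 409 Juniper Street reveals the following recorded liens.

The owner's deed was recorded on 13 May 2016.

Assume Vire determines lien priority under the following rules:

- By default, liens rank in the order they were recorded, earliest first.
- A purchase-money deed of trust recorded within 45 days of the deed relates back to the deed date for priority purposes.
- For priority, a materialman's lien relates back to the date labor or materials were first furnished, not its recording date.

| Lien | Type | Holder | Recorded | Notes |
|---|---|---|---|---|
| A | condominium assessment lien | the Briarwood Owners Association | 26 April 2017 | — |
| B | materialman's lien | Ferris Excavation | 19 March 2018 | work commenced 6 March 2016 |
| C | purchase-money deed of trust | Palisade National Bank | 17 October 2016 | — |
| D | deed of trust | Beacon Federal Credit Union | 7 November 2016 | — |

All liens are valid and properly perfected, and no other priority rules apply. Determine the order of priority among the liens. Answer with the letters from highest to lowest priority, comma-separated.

B, C, D, A

First, effective dates: B is treated as recorded 6 March 2016, the work-commencement date; C was recorded 157 days after the deed — beyond 45 days — so no relation-back applies.
By effective date: B (6 March 2016), C (17 October 2016), D (7 November 2016), A (26 April 2017).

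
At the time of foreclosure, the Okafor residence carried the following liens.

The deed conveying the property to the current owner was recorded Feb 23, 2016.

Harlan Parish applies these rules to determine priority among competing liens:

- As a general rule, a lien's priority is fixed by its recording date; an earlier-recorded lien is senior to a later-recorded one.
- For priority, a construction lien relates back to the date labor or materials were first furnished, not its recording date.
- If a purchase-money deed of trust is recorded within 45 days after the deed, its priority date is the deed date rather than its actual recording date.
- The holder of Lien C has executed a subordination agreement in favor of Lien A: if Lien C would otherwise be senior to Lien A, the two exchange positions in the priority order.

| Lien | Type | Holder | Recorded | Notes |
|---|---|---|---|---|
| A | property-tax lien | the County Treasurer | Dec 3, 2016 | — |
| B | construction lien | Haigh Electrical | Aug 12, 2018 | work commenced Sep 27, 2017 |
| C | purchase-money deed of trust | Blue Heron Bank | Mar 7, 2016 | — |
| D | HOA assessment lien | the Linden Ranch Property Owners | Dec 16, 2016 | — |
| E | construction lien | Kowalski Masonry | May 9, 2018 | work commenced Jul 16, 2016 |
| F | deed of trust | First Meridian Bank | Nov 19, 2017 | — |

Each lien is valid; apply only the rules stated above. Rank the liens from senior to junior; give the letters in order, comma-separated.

Effective dates: B relates back to Sep 27, 2017 (work commenced); C relates back to the deed date Feb 23, 2016; E is treated as recorded Jul 16, 2016, the work-commencement date.
By effective date, earliest first: C (Feb 23, 2016), E (Jul 16, 2016), A (Dec 3, 2016), D (Dec 16, 2016), B (Sep 27, 2017), F (Nov 19, 2017).
C would otherwise be senior to A, so under the subordination agreement C and A exchange positions.

A, E, C, D, B, F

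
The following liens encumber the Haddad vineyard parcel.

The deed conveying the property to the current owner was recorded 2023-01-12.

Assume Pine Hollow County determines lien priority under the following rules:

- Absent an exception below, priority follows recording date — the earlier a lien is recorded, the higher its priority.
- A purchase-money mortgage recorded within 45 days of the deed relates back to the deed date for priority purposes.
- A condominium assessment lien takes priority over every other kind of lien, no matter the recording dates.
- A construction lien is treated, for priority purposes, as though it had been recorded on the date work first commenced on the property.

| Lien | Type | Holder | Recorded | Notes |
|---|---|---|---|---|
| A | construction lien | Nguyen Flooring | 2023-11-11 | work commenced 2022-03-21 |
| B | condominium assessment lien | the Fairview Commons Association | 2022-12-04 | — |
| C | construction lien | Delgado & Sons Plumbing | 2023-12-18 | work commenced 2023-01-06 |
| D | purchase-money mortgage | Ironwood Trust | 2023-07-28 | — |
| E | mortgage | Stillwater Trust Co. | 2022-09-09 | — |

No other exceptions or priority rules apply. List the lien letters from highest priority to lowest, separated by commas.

Adjusting effective dates: A relates back to 2022-03-21 (work commenced); C relates back to 2023-01-06 (work commenced); D was recorded 197 days after the deed, outside the 45-day window, so it keeps its recording date.
B, as a condominium assessment lien, has superpriority and ranks first.
Ordering the rest by effective date: A (2022-03-21), E (2022-09-09), C (2023-01-06), D (2023-07-28).

B, A, E, C, D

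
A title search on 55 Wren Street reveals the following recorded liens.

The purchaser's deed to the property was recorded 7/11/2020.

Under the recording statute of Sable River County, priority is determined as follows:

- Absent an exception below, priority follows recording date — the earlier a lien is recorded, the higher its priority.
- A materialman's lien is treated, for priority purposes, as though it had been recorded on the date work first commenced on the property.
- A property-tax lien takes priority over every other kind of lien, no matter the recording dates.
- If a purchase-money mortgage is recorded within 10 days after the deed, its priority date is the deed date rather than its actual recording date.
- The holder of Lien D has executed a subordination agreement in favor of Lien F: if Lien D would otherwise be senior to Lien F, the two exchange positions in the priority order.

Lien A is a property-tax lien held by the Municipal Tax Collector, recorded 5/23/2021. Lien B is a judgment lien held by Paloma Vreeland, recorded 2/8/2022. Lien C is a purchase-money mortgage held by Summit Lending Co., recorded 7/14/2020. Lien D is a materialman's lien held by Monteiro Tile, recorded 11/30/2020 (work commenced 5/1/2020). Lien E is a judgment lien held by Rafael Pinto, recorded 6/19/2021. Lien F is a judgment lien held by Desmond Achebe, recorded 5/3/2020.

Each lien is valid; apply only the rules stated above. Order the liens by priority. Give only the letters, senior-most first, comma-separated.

A, F, D, C, E, B

First, effective dates: C's effective date is the deed date, 7/11/2020; D relates back to 5/1/2020 (work commenced).
A, as a property-tax lien, has superpriority and ranks first.
Remaining liens by effective date: D (5/1/2020), F (5/3/2020), C (7/11/2020), E (6/19/2021), B (2/8/2022).
Because D would otherwise rank above F, the subordination swaps them.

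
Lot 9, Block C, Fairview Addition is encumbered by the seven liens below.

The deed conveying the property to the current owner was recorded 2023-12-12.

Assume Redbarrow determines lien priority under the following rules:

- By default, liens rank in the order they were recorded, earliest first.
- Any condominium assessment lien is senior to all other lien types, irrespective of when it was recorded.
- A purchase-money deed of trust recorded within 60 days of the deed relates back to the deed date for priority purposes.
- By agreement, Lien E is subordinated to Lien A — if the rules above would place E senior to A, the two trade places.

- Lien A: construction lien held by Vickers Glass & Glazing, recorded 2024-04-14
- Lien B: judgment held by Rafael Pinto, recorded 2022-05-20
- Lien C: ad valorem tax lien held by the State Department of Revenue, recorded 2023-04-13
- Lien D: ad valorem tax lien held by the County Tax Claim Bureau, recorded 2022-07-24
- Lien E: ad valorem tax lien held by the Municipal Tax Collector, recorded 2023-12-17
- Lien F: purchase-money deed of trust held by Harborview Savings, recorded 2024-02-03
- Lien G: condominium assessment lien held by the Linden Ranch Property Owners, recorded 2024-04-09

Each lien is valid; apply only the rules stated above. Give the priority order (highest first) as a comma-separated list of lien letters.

G, B, D, C, F, A, E

Effective dates: F's effective date is the deed date, 2023-12-12.
G is a condominium assessment lien, so it outranks all other liens regardless of date.
Ordering the rest by effective date: B (2022-05-20), D (2022-07-24), C (2023-04-13), F (2023-12-12), E (2023-12-17), A (2024-04-14).
Because E would otherwise rank above A, the subordination swaps them.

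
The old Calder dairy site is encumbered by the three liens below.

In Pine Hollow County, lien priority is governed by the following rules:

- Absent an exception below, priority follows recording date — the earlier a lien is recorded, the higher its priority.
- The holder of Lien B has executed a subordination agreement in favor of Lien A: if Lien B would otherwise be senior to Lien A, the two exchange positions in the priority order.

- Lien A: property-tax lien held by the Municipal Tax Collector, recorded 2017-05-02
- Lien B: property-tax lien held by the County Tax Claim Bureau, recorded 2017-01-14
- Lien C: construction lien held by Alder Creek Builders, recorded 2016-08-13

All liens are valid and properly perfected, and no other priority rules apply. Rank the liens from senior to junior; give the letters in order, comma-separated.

C, A, B

Sorted by effective date: C (2016-08-13), B (2017-01-14), A (2017-05-02).
B is senior to A before the subordination, so the two trade places.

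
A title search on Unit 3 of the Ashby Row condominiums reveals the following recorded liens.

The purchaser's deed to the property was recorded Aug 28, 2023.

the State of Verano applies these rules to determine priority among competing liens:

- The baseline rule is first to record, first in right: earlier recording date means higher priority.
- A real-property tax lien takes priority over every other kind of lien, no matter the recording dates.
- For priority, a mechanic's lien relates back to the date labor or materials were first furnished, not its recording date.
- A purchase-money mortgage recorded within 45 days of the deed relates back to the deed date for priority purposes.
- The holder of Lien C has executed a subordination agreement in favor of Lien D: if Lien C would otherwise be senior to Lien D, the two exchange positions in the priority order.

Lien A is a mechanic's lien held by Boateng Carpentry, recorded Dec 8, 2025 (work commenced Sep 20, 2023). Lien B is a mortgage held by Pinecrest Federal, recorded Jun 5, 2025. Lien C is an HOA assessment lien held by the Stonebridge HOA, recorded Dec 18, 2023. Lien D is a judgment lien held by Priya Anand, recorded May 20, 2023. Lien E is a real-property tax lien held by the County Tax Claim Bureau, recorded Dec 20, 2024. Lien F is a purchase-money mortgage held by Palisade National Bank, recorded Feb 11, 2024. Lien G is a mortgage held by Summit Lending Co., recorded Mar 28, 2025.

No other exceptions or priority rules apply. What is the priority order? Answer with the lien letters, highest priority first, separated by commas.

Effective dates: A relates back to Sep 20, 2023 (work commenced); F was recorded 167 days after the deed — beyond 45 days — so no relation-back applies.
As a real-property tax lien, E is senior to every other lien.
Among the remaining liens, by effective date: D (May 20, 2023), A (Sep 20, 2023), C (Dec 18, 2023), F (Feb 11, 2024), G (Mar 28, 2025), B (Jun 5, 2025).
C is already junior to D, so the subordination agreement changes nothing.

E, D, A, C, F, G, B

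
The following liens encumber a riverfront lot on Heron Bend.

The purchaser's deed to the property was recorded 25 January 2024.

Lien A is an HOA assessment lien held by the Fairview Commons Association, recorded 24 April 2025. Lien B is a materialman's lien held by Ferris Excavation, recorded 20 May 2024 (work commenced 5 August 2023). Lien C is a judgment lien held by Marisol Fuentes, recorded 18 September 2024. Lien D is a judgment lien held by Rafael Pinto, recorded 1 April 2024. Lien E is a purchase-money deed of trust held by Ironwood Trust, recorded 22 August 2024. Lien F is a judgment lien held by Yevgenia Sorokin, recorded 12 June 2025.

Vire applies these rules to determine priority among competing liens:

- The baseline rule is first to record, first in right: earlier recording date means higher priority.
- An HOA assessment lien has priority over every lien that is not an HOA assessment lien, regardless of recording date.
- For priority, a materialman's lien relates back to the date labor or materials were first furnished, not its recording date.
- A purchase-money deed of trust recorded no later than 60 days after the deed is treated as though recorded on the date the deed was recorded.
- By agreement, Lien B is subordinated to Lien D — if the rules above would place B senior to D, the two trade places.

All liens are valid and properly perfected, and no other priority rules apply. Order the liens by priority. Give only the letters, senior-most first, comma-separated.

A, D, B, E, C, F

First, effective dates: B's effective date is 5 August 2023, when work began; E missed the 60-day window (210 days after the deed), so its recording date stands.
As an HOA assessment lien, A is senior to every other lien.
Among the remaining liens, by effective date: B (5 August 2023), D (1 April 2024), E (22 August 2024), C (18 September 2024), F (12 June 2025).
Because B would otherwise rank above D, the subordination swaps them.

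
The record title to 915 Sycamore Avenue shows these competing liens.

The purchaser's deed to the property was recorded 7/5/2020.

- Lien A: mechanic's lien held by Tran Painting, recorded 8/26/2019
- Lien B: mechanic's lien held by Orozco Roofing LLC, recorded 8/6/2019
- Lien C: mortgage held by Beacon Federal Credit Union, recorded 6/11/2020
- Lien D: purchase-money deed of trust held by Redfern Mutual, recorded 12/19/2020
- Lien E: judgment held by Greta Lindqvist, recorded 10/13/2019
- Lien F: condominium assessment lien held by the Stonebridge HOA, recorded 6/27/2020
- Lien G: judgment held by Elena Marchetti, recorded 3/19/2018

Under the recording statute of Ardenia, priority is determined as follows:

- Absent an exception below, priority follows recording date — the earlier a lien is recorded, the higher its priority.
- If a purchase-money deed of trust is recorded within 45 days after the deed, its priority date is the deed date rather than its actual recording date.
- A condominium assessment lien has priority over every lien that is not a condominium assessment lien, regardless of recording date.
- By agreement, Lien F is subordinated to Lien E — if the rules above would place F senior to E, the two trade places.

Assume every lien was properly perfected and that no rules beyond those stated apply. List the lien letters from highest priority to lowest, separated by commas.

E, G, B, A, F, C, D

Adjusting effective dates: D was recorded 167 days after the deed — beyond 45 days — so no relation-back applies.
F is a condominium assessment lien and takes priority over every other lien.
Ordering the rest by effective date: G (3/19/2018), B (8/6/2019), A (8/26/2019), E (10/13/2019), C (6/11/2020), D (12/19/2020).
F would otherwise be senior to E, so under the subordination agreement F and E exchange positions.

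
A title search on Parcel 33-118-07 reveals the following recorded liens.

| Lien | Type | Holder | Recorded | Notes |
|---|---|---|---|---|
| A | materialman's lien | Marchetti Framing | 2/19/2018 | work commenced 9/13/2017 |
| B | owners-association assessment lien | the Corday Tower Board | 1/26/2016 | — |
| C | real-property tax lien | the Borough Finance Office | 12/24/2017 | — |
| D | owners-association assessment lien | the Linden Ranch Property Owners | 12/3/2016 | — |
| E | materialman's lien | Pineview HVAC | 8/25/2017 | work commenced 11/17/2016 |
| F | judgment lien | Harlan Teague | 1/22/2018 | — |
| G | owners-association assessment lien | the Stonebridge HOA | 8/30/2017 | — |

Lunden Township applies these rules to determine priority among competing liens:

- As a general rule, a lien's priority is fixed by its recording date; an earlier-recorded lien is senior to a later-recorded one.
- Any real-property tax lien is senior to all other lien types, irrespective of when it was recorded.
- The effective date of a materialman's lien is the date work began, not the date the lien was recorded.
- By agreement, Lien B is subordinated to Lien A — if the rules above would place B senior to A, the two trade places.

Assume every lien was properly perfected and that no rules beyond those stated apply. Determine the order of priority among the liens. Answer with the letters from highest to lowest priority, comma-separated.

C, A, E, D, G, B, F

First, effective dates: A relates back to 9/13/2017 (work commenced); E is treated as recorded 11/17/2016, the work-commencement date.
C is a real-property tax lien and takes priority over every other lien.
Ordering the rest by effective date: B (1/26/2016), E (11/17/2016), D (12/3/2016), G (8/30/2017), A (9/13/2017), F (1/22/2018).
The subordination applies — B was senior to A — so B and A swap.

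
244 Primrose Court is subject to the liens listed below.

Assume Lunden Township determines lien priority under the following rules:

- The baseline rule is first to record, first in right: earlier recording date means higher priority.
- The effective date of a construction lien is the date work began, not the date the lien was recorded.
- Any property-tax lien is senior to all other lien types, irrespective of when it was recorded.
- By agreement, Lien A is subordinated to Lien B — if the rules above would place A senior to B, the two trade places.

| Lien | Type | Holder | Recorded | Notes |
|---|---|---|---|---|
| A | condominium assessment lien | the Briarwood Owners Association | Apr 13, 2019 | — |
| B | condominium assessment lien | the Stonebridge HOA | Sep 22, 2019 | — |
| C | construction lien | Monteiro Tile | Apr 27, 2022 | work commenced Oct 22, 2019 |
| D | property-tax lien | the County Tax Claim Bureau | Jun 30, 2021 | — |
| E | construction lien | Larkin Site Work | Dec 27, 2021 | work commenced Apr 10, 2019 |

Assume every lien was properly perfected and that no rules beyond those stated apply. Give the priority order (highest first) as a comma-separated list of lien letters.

Effective dates after the stated exceptions: C's effective date is Oct 22, 2019, when work began; E's effective date is Apr 10, 2019, when work began.
D, as a property-tax lien, has superpriority and ranks first.
Ordering the rest by effective date: E (Apr 10, 2019), A (Apr 13, 2019), B (Sep 22, 2019), C (Oct 22, 2019).
Because A would otherwise rank above B, the subordination swaps them.

D, E, B, A, C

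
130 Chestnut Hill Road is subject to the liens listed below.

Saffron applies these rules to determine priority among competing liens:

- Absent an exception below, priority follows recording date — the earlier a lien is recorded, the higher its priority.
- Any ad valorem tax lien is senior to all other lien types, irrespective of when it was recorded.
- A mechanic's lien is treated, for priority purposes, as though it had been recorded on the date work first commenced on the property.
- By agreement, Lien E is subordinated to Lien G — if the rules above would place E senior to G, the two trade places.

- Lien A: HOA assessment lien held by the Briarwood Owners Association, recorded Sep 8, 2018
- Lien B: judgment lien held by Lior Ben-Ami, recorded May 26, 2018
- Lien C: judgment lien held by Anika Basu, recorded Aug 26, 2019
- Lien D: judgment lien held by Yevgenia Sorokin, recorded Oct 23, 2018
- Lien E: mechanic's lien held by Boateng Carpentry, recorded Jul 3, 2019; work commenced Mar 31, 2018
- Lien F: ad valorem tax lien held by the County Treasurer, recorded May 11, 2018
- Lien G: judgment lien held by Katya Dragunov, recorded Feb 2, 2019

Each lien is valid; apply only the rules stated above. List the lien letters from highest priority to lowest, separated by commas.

Effective dates after the stated exceptions: E is treated as recorded Mar 31, 2018, the work-commencement date.
F, as an ad valorem tax lien, has superpriority and ranks first.
The other liens, earliest effective date first: E (Mar 31, 2018), B (May 26, 2018), A (Sep 8, 2018), D (Oct 23, 2018), G (Feb 2, 2019), C (Aug 26, 2019).
Because E would otherwise rank above G, the subordination swaps them.

F, G, B, A, D, E, C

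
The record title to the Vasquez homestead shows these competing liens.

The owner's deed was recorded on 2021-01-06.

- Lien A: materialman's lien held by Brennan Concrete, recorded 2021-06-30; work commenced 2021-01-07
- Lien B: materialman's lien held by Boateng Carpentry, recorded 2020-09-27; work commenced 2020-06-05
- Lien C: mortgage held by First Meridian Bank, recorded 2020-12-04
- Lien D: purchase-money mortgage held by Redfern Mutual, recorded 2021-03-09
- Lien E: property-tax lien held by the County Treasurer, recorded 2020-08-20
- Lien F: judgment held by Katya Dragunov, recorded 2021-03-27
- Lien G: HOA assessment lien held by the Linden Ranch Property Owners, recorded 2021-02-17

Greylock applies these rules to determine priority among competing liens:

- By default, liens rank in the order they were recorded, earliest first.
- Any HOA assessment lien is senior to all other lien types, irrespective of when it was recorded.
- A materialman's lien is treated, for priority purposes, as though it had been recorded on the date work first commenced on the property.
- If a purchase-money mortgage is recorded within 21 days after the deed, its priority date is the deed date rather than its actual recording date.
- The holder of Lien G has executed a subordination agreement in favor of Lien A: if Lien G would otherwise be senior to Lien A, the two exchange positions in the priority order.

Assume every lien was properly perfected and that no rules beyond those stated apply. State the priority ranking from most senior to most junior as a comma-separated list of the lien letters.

A, B, E, C, G, D, F

Effective dates: A's effective date is 2021-01-07, when work began; B's effective date is 2020-06-05, when work began; D was recorded 62 days after the deed — beyond 21 days — so no relation-back applies.
G, as an HOA assessment lien, has superpriority and ranks first.
Ordering the rest by effective date: B (2020-06-05), E (2020-08-20), C (2020-12-04), A (2021-01-07), D (2021-03-09), F (2021-03-27).
The subordination applies — G was senior to A — so G and A swap.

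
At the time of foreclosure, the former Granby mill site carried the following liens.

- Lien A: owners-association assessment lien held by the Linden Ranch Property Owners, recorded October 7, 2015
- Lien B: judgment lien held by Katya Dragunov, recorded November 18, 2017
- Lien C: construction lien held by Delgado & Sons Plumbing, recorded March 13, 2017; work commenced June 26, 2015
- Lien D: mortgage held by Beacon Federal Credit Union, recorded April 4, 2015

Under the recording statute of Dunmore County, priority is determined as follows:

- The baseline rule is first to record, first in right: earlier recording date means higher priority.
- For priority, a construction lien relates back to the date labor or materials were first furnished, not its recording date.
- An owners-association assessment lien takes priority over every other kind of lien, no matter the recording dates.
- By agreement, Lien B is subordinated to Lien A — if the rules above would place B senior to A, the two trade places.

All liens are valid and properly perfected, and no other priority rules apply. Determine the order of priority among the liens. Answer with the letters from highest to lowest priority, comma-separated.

A, D, C, B

Adjusting effective dates: C is treated as recorded June 26, 2015, the work-commencement date.
A is an owners-association assessment lien, so it outranks all other liens regardless of date.
The other liens, earliest effective date first: D (April 4, 2015), C (June 26, 2015), B (November 18, 2017).
Since B is not senior to A, the subordination leaves the order unchanged.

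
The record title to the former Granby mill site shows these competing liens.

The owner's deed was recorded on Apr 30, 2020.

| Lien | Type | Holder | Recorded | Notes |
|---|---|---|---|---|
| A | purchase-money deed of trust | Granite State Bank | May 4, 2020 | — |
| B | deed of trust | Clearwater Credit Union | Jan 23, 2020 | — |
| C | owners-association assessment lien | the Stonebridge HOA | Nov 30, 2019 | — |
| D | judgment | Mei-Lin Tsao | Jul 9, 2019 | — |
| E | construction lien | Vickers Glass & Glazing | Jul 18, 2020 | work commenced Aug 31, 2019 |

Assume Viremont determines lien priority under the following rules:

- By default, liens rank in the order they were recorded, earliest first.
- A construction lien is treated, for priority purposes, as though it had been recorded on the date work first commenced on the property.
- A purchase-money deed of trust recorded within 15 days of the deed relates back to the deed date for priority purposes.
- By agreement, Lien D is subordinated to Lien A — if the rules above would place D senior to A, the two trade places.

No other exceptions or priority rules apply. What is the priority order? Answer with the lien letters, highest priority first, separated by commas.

A, E, C, B, D

First, effective dates: A relates back to the deed date Apr 30, 2020; E is treated as recorded Aug 31, 2019, the work-commencement date.
By effective date, earliest first: D (Jul 9, 2019), E (Aug 31, 2019), C (Nov 30, 2019), B (Jan 23, 2020), A (Apr 30, 2020).
D would otherwise be senior to A, so under the subordination agreement D and A exchange positions.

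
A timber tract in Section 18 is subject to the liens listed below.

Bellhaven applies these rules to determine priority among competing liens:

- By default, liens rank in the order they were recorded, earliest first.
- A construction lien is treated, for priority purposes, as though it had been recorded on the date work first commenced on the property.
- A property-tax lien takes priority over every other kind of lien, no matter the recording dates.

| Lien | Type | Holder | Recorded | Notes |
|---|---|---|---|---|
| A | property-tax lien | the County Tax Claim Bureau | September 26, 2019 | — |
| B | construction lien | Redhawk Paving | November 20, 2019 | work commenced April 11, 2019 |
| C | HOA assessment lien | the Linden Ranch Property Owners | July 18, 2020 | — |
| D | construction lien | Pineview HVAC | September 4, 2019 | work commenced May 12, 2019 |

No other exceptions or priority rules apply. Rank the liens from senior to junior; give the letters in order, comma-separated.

A, B, D, C

Effective dates after the stated exceptions: B is treated as recorded April 11, 2019, the work-commencement date; D's effective date is May 12, 2019, when work began.
A is a property-tax lien and takes priority over every other lien.
Among the remaining liens, by effective date: B (April 11, 2019), D (May 12, 2019), C (July 18, 2020).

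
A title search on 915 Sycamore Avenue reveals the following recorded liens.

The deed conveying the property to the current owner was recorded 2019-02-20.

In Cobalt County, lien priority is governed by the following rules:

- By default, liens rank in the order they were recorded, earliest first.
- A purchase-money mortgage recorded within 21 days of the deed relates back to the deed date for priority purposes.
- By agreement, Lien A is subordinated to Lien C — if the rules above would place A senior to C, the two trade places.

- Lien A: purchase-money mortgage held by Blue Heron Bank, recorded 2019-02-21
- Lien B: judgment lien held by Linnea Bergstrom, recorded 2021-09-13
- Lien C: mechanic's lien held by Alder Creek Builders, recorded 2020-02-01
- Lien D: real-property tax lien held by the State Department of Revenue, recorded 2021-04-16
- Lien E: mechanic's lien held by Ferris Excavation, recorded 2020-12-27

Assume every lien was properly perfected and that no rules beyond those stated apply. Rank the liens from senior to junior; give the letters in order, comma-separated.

C, A, E, D, B

First, effective dates: A's effective date is the deed date, 2019-02-20.
Sorted by effective date: A (2019-02-20), C (2020-02-01), E (2020-12-27), D (2021-04-16), B (2021-09-13).
The subordination applies — A was senior to C — so A and C swap.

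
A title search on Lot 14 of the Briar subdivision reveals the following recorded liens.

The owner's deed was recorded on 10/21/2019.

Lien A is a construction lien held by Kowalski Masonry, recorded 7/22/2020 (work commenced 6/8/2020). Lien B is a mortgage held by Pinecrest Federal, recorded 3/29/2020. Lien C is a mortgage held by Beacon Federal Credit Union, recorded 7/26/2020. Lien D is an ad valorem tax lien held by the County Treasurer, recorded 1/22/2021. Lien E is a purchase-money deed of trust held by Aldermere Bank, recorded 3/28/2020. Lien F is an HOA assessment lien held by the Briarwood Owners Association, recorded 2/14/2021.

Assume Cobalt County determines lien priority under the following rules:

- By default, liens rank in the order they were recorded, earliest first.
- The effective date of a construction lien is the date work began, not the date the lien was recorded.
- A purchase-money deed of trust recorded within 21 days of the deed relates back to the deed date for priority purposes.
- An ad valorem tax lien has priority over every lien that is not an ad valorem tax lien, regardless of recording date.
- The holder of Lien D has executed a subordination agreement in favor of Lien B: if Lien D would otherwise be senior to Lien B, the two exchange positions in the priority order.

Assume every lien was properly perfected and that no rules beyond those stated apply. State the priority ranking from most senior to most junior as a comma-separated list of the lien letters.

B, E, D, A, C, F

Effective dates after the stated exceptions: A's effective date is 6/8/2020, when work began; E was recorded 159 days after the deed, outside the 21-day window, so it keeps its recording date.
D, as an ad valorem tax lien, has superpriority and ranks first.
The other liens, earliest effective date first: E (3/28/2020), B (3/29/2020), A (6/8/2020), C (7/26/2020), F (2/14/2021).
D is senior to B before the subordination, so the two trade places.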